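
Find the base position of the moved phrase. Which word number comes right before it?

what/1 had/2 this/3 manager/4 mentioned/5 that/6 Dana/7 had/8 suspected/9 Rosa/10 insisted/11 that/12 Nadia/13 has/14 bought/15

The displaced element is "what" (word 1).
It is linked across 3 clause boundaries (that → Ø → that).
It functions as the direct object of "bought", so the gap sits immediately after word 15 ("bought").
Base order: This manager had mentioned that Dana had suspected Rosa insisted that Nadia has bought what.

15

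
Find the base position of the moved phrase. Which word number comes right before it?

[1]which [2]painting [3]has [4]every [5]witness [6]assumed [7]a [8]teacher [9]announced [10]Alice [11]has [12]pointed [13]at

The displaced element is "which painting" (word 2).
It is linked across 2 clause boundaries (Ø → Ø).
It functions as the object of the preposition "at" of "pointed", so the gap sits immediately after word 13 ("at").
Base order: Every witness has assumed a teacher announced Alice has pointed at which painting.

13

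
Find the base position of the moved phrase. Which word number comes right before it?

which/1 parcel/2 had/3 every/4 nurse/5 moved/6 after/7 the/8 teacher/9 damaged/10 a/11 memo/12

6

The displaced element is "which parcel" (word 2).
It functions as the direct object of "moved", so the gap sits immediately after word 6 ("moved").
Base order: Every nurse had moved which parcel after the teacher damaged a memo.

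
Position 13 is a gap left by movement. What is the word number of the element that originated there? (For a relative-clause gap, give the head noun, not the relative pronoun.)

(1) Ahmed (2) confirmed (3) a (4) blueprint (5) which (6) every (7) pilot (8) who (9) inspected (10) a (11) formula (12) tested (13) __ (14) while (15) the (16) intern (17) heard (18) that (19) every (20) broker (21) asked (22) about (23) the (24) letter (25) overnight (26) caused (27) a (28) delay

The gap at 13 is the object of "tested", inside a relative clause.
The relative pronoun is "which" (word 5); it is bound by the head noun immediately before it.
Its filler is the head noun "blueprint", at word 4.

4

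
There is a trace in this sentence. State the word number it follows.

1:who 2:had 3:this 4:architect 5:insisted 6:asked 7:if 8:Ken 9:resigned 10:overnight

The displaced element is "who" (word 1).
It is linked across 1 clause boundary (Ø).
It functions as the subject of "asked", so the gap sits immediately after word 5 ("insisted").
Base order: This architect had insisted that who asked if Ken resigned overnight.

5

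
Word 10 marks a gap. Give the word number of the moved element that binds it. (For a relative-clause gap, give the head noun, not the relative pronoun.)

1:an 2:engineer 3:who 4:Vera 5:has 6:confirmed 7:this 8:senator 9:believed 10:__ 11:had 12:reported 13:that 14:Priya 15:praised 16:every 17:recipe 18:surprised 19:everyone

2

The gap at 10 is the subject of "reported", inside a relative clause.
The relative pronoun is "who" (word 3); it is bound by the head noun immediately before it.
Its filler is the head noun "engineer", at word 2.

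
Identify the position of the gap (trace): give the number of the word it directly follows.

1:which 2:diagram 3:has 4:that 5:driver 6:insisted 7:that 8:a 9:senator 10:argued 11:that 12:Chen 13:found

The displaced element is "which diagram" (word 2).
It is linked across 2 clause boundaries (that → that).
It functions as the direct object of "found", so the gap sits immediately after word 13 ("found").
Base order: That driver has insisted that a senator argued that Chen found which diagram.

13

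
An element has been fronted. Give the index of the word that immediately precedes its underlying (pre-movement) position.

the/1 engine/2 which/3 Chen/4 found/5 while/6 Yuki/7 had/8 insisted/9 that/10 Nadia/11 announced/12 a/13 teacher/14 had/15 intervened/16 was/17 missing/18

The displaced element is "the engine" (word 2).
It functions as the direct object of "found", so the gap sits immediately after word 5 ("found").
Base order: Chen found the engine while Yuki had insisted that Nadia announced a teacher had intervened.

5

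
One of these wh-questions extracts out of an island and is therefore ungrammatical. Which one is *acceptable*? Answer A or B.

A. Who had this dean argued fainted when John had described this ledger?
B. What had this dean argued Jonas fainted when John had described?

A

In B, the wh-phrase is extracted from inside an adjunct island (introduced by "when"), which blocks movement.
In A, the extraction path crosses only that-complement boundaries, which are transparent.
So A is grammatical.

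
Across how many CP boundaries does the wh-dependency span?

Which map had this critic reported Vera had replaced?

1

"which map" is extracted from the object of "replaced".
Boundaries crossed, outermost first: [Ø] — 1 in total.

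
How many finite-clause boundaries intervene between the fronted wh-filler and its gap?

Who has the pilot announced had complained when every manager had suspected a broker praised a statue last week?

"who" is extracted from the subject of "complained".
Boundaries crossed, outermost first: [Ø] — 1 in total.

1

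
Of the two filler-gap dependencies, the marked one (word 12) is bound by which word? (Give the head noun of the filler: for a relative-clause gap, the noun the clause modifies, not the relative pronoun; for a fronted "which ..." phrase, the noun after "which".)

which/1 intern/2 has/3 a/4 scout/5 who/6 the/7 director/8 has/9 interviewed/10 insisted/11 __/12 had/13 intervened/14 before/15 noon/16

The marked gap is the subject of "intervened".
Its filler is the fronted wh-phrase "which intern", at word 2.
(The other dependency links word 5 to a gap after word 10.)

2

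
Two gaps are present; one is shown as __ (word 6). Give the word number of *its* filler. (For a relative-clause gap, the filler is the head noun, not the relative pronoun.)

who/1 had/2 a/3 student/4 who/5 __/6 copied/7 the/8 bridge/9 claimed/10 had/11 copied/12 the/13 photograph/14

4

The marked gap is inside the relative clause, the subject of "copied".
Its filler is the head noun "student" (via "who"), at word 4.
(The other dependency links word 1 to a gap after word 10.)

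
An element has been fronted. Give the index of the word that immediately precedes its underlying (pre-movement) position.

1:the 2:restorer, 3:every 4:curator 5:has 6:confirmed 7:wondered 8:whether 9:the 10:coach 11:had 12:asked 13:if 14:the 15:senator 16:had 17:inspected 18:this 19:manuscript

The displaced element is "the restorer" (word 2).
It is linked across 1 clause boundary (Ø).
It functions as the subject of "wondered", so the gap sits immediately after word 6 ("confirmed").
Base order: Every curator has confirmed that the restorer wondered whether the coach had asked if the senator had inspected this manuscript.

6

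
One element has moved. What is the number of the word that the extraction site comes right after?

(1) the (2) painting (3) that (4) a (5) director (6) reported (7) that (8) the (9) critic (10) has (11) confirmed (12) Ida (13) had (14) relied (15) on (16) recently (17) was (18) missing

The displaced element is "the painting" (word 2).
It is linked across 2 clause boundaries (that → Ø).
It functions as the object of the preposition "on" of "relied", so the gap sits immediately after word 15 ("on").
Base order: A director reported that the critic has confirmed Ida had relied on the painting recently.

15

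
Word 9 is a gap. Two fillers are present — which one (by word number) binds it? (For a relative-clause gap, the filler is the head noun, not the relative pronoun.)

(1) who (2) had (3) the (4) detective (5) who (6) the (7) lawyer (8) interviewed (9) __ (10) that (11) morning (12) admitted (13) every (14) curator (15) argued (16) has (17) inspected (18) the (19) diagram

The marked gap is inside the relative clause, the direct object of "interviewed".
Its filler is the head noun "detective" (via "who"), at word 4.
(The other dependency links word 1 to a gap after word 15.)

4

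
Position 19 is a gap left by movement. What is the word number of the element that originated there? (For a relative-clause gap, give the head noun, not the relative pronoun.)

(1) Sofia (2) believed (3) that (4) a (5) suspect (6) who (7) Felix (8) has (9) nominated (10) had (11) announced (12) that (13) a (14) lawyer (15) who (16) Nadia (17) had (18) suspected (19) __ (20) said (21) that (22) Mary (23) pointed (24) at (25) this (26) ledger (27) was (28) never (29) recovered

14

The gap at 19 is the subject of "said", inside a relative clause.
The relative pronoun is "who" (word 15); it is bound by the head noun immediately before it.
Its filler is the head noun "lawyer", at word 14.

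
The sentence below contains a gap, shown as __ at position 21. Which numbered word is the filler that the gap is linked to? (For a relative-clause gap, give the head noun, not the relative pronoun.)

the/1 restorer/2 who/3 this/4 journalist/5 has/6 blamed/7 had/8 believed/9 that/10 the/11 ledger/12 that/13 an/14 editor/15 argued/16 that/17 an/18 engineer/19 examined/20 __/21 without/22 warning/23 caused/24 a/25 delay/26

The gap at 21 is the object of "examined", inside a relative clause.
The relative pronoun is "that" (word 13); it is bound by the head noun immediately before it.
Its filler is the head noun "ledger", at word 12.

12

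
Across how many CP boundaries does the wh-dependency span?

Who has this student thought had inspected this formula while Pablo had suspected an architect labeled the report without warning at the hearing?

"who" is extracted from the subject of "inspected".
Boundaries crossed, outermost first: [Ø] — 1 in total.

1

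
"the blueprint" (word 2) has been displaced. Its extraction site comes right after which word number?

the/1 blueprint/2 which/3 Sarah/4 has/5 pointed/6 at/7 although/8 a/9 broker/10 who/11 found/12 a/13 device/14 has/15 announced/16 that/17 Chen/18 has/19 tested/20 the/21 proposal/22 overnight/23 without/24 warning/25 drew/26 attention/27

The displaced element is "the blueprint" (word 2).
It functions as the object of the preposition "at" of "pointed", so the gap sits immediately after word 7 ("at").
Base order: Sarah has pointed at the blueprint although a broker who found a device has announced that Chen has tested the proposal overnight without warning.

7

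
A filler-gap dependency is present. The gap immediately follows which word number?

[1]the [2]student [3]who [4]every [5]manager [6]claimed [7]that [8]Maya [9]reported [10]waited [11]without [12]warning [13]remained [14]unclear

The displaced element is "the student" (word 2).
It is linked across 2 clause boundaries (that → Ø).
It functions as the subject of "waited", so the gap sits immediately after word 9 ("reported").
Base order: Every manager claimed that Maya reported that the student waited without warning.

9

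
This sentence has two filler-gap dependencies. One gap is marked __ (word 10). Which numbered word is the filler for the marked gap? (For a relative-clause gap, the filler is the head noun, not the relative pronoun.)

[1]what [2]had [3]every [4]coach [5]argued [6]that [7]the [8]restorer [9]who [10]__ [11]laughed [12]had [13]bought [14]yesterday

The marked gap is inside the relative clause, the subject of "laughed".
Its filler is the head noun "restorer" (via "who"), at word 8.
(The other dependency links word 1 to a gap after word 13.)

8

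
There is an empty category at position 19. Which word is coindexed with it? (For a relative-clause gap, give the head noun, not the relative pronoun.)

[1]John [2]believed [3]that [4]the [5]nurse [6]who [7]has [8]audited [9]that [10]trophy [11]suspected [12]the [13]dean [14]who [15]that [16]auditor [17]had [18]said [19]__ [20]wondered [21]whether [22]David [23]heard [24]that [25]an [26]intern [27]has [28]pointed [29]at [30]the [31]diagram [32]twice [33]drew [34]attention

The gap at 19 is the subject of "wondered", inside a relative clause.
The relative pronoun is "who" (word 14); it is bound by the head noun immediately before it.
Its filler is the head noun "dean", at word 13.

13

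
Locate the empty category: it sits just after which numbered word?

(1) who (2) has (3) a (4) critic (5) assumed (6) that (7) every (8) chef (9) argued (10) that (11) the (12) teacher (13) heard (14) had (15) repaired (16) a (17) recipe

13

The displaced element is "who" (word 1).
It is linked across 3 clause boundaries (that → that → Ø).
It functions as the subject of "repaired", so the gap sits immediately after word 13 ("heard").
Base order: A critic has assumed that every chef argued that the teacher heard that who had repaired a recipe.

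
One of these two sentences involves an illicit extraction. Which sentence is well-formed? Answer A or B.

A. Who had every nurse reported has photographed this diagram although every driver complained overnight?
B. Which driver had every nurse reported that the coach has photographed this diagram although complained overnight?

A

In B, the wh-phrase is extracted from inside an adjunct island (introduced by "although"), which blocks movement.
In A, the extraction path crosses only that-complement boundaries, which are transparent.
So A is grammatical.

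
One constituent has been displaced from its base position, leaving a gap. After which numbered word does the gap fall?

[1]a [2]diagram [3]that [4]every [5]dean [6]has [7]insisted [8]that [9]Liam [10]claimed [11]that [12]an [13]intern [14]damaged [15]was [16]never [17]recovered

The displaced element is "a diagram" (word 2).
It is linked across 2 clause boundaries (that → that).
It functions as the direct object of "damaged", so the gap sits immediately after word 14 ("damaged").
Base order: Every dean has insisted that Liam claimed that an intern damaged a diagram.

14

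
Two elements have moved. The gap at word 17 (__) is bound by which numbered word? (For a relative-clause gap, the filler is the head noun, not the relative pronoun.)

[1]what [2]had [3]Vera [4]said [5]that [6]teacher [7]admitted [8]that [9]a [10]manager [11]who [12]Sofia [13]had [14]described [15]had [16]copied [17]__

The marked gap is the direct object of "copied".
Its filler is the fronted wh-phrase "what", at word 1.
(The other dependency links word 10 to a gap after word 14.)

1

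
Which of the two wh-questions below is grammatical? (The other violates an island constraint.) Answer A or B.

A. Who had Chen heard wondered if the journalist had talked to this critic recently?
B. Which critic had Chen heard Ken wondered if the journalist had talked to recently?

A

In B, the wh-phrase is extracted from inside a wh-island (introduced by "if"), which blocks movement.
In A, the extraction path crosses only that-complement boundaries, which are transparent.
So A is grammatical.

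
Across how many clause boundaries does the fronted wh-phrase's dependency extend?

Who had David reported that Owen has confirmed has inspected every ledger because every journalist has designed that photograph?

"who" is extracted from the subject of "inspected".
Boundaries crossed, outermost first: [that], [Ø] — 2 in total.

2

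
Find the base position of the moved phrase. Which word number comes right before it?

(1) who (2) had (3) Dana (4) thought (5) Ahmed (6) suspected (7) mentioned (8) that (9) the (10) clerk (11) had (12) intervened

The displaced element is "who" (word 1).
It is linked across 2 clause boundaries (Ø → Ø).
It functions as the subject of "mentioned", so the gap sits immediately after word 6 ("suspected").
Base order: Dana had thought Ahmed suspected that who mentioned that the clerk had intervened.

6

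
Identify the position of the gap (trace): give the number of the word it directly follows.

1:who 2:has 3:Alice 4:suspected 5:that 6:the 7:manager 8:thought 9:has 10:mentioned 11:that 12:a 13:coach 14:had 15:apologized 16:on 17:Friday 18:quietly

The displaced element is "who" (word 1).
It is linked across 2 clause boundaries (that → Ø).
It functions as the subject of "mentioned", so the gap sits immediately after word 8 ("thought").
Base order: Alice has suspected that the manager thought that who has mentioned that a coach had apologized on Friday quietly.

8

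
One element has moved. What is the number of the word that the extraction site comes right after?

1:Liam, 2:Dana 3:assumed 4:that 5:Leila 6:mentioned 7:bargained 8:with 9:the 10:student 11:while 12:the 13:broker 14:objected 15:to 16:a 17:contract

6

The displaced element is "Liam" (word 1).
It is linked across 2 clause boundaries (that → Ø).
It functions as the subject of "bargained", so the gap sits immediately after word 6 ("mentioned").
Base order: Dana assumed that Leila mentioned that Liam bargained with the student while the broker objected to a contract.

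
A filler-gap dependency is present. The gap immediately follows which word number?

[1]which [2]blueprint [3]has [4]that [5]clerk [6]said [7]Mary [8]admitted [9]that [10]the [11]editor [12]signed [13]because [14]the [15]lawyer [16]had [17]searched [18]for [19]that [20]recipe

The displaced element is "which blueprint" (word 2).
It is linked across 2 clause boundaries (Ø → that).
It functions as the direct object of "signed", so the gap sits immediately after word 12 ("signed").
Base order: That clerk has said Mary admitted that the editor signed which blueprint because the lawyer had searched for that recipe.

12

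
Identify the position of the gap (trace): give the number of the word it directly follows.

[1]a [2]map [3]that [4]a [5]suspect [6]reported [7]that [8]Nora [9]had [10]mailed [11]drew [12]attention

The displaced element is "a map" (word 2).
It is linked across 1 clause boundary (that).
It functions as the direct object of "mailed", so the gap sits immediately after word 10 ("mailed").
Base order: A suspect reported that Nora had mailed a map.

10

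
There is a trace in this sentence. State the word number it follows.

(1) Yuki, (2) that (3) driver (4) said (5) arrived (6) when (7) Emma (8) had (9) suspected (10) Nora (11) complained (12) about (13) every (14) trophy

The displaced element is "Yuki" (word 1).
It is linked across 1 clause boundary (Ø).
It functions as the subject of "arrived", so the gap sits immediately after word 4 ("said").
Base order: That driver said that Yuki arrived when Emma had suspected Nora complained about every trophy.

4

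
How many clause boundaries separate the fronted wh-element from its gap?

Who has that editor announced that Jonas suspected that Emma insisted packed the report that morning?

"who" is extracted from the subject of "packed".
Boundaries crossed, outermost first: [that], [that], [Ø] — 3 in total.

3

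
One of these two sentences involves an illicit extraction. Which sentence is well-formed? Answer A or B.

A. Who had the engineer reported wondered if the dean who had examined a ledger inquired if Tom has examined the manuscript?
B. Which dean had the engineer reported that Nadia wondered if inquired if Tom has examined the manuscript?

In B, the wh-phrase is extracted from inside a wh-island (introduced by "if"), which blocks movement.
In A, the extraction path crosses only that-complement boundaries, which are transparent.
So A is grammatical.

A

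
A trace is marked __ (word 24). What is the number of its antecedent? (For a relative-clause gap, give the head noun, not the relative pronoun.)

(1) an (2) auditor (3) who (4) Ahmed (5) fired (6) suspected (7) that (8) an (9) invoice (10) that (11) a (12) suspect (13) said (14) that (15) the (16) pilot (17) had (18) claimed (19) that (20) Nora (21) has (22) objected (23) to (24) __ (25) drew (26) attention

The gap at 24 is the prepositional object of "objected", inside a relative clause.
The relative pronoun is "that" (word 10); it is bound by the head noun immediately before it.
Its filler is the head noun "invoice", at word 9.

9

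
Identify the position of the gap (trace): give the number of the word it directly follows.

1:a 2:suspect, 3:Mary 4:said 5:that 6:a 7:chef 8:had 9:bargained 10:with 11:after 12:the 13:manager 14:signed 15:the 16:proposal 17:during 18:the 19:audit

The displaced element is "a suspect" (word 2).
It is linked across 1 clause boundary (that).
It functions as the object of the preposition "with" of "bargained", so the gap sits immediately after word 10 ("with").
Base order: Mary said that a chef had bargained with a suspect after the manager signed the proposal during the audit.

10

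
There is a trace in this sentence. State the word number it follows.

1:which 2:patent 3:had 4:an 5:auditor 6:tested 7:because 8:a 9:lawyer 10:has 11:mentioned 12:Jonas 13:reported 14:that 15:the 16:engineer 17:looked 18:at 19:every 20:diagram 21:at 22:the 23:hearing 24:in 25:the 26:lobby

6

The displaced element is "which patent" (word 2).
It functions as the direct object of "tested", so the gap sits immediately after word 6 ("tested").
Base order: An auditor had tested which patent because a lawyer has mentioned Jonas reported that the engineer looked at every diagram at the hearing in the lobby.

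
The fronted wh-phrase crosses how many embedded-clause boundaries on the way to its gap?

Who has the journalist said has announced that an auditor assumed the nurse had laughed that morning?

"who" is extracted from the subject of "announced".
Boundaries crossed, outermost first: [Ø] — 1 in total.

1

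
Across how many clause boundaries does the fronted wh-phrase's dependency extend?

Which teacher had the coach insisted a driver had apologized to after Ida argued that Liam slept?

"which teacher" is extracted from the PP object of "apologized".
Boundaries crossed, outermost first: [Ø] — 1 in total.

1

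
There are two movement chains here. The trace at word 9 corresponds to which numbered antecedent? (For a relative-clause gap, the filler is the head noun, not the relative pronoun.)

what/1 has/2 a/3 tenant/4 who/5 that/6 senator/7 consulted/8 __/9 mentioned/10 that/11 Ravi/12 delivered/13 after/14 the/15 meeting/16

The marked gap is inside the relative clause, the direct object of "consulted".
Its filler is the head noun "tenant" (via "who"), at word 4.
(The other dependency links word 1 to a gap after word 13.)

4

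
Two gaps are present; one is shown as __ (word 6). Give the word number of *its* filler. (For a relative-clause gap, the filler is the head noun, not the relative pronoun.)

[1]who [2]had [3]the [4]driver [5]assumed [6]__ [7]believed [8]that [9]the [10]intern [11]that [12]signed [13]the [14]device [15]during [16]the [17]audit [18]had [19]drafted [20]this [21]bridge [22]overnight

1

The marked gap is the subject of "believed".
Its filler is the fronted wh-phrase "who", at word 1.
(The other dependency links word 10 to a gap after word 11.)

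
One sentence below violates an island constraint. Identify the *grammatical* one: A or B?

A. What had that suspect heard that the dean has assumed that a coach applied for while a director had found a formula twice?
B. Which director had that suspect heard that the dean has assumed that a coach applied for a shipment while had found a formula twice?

In B, the wh-phrase is extracted from inside an adjunct island (introduced by "while"), which blocks movement.
In A, the extraction path crosses only that-complement boundaries, which are transparent.
So A is grammatical.

A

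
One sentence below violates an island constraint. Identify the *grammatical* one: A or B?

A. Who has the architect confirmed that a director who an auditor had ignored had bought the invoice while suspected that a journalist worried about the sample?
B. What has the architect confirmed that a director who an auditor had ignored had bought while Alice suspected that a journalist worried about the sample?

B

In A, the wh-phrase is extracted from inside an adjunct island (introduced by "while"), which blocks movement.
In B, the extraction path crosses only that-complement boundaries, which are transparent.
So B is grammatical.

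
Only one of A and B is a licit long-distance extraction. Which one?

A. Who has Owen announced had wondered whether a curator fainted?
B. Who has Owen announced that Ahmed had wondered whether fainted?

In B, the wh-phrase is extracted from inside a wh-island (introduced by "whether"), which blocks movement.
In A, the extraction path crosses only that-complement boundaries, which are transparent.
So A is grammatical.

A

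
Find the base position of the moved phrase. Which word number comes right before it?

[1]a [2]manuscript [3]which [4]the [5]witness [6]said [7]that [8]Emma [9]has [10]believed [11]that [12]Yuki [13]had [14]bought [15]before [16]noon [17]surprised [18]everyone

The displaced element is "a manuscript" (word 2).
It is linked across 2 clause boundaries (that → that).
It functions as the direct object of "bought", so the gap sits immediately after word 14 ("bought").
Base order: The witness said that Emma has believed that Yuki had bought a manuscript before noon.

14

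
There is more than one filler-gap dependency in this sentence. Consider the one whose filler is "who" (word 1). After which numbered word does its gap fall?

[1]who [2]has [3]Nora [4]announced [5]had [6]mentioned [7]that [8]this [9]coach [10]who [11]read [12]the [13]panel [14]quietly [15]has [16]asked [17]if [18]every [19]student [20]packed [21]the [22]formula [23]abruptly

4

The displaced element is "who" (word 1).
It is linked across 1 clause boundary (Ø).
It functions as the subject of "mentioned", so the gap sits immediately after word 4 ("announced").
Base order: Nora has announced that who had mentioned that this coach who read the panel quietly has asked if every student packed the formula abruptly.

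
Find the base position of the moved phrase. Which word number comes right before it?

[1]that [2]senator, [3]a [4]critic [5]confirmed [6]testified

The displaced element is "that senator" (word 2).
It is linked across 1 clause boundary (Ø).
It functions as the subject of "testified", so the gap sits immediately after word 5 ("confirmed").
Base order: A critic confirmed that that senator testified.

5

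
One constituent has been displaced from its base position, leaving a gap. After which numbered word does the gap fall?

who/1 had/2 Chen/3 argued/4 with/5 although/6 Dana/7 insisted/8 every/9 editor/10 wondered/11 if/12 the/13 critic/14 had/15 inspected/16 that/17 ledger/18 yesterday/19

5

The displaced element is "who" (word 1).
It functions as the object of the preposition "with" of "argued", so the gap sits immediately after word 5 ("with").
Base order: Chen had argued with who although Dana insisted every editor wondered if the critic had inspected that ledger yesterday.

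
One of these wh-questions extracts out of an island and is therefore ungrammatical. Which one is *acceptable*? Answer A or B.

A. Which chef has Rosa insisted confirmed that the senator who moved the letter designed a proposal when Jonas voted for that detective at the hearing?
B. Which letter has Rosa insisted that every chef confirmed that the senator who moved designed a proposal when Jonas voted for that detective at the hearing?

In B, the wh-phrase is extracted from inside a complex-NP island (relative clause) (introduced by "who"), which blocks movement.
In A, the extraction path crosses only that-complement boundaries, which are transparent.
So A is grammatical.

A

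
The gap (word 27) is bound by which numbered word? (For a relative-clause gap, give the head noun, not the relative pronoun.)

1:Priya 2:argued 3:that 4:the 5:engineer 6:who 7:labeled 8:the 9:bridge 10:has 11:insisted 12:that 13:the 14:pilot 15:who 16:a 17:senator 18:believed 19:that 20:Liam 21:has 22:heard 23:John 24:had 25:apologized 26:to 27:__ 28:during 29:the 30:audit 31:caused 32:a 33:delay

The gap at 27 is the prepositional object of "apologized", inside a relative clause.
The relative pronoun is "who" (word 15); it is bound by the head noun immediately before it.
Its filler is the head noun "pilot", at word 14.

14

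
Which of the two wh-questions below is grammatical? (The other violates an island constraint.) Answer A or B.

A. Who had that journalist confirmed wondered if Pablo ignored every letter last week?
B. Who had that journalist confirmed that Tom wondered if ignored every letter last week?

In B, the wh-phrase is extracted from inside a wh-island (introduced by "if"), which blocks movement.
In A, the extraction path crosses only that-complement boundaries, which are transparent.
So A is grammatical.

A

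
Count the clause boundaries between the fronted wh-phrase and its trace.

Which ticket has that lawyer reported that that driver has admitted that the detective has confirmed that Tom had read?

3

"which ticket" is extracted from the object of "read".
Boundaries crossed, outermost first: [that], [that], [that] — 3 in total.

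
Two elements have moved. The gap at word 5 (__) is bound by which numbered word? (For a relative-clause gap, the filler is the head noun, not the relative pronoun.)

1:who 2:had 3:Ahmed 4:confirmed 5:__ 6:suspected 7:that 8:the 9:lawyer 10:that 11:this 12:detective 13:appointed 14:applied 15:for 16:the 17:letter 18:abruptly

The marked gap is the subject of "suspected".
Its filler is the fronted wh-phrase "who", at word 1.
(The other dependency links word 9 to a gap after word 13.)

1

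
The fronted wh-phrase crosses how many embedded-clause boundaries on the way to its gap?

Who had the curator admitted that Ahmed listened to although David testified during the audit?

1

"who" is extracted from the PP object of "listened".
Boundaries crossed, outermost first: [that] — 1 in total.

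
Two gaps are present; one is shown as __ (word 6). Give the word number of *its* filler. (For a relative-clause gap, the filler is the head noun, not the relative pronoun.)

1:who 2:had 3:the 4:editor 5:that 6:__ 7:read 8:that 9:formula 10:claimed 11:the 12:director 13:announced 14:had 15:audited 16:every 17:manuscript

The marked gap is inside the relative clause, the subject of "read".
Its filler is the head noun "editor" (via "that"), at word 4.
(The other dependency links word 1 to a gap after word 13.)

4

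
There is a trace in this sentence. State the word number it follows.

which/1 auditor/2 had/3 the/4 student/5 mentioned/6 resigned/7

6

The displaced element is "which auditor" (word 2).
It is linked across 1 clause boundary (Ø).
It functions as the subject of "resigned", so the gap sits immediately after word 6 ("mentioned").
Base order: The student had mentioned that which auditor resigned.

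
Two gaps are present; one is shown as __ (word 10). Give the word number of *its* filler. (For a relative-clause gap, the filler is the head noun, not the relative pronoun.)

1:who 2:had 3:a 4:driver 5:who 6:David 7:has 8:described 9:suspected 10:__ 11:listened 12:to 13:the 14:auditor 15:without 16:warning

1

The marked gap is the subject of "listened".
Its filler is the fronted wh-phrase "who", at word 1.
(The other dependency links word 4 to a gap after word 8.)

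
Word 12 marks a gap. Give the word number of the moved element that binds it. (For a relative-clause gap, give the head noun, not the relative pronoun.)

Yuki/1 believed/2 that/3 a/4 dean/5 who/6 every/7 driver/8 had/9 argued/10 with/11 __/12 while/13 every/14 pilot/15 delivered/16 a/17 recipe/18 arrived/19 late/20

5

The gap at 12 is the prepositional object of "argued", inside a relative clause.
The relative pronoun is "who" (word 6); it is bound by the head noun immediately before it.
Its filler is the head noun "dean", at word 5.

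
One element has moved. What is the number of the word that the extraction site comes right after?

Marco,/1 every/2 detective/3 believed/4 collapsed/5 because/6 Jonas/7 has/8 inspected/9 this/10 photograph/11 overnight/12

The displaced element is "Marco" (word 1).
It is linked across 1 clause boundary (Ø).
It functions as the subject of "collapsed", so the gap sits immediately after word 4 ("believed").
Base order: Every detective believed Marco collapsed because Jonas has inspected this photograph overnight.

4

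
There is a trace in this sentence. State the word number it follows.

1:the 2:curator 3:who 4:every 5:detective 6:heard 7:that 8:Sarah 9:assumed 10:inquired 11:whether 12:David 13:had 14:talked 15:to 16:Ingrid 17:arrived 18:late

The displaced element is "the curator" (word 2).
It is linked across 2 clause boundaries (that → Ø).
It functions as the subject of "inquired", so the gap sits immediately after word 9 ("assumed").
Base order: Every detective heard that Sarah assumed that the curator inquired whether David had talked to Ingrid.

9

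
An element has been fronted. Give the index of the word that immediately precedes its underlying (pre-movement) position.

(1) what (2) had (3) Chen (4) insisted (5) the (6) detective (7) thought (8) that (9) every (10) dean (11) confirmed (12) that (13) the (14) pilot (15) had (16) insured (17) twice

The displaced element is "what" (word 1).
It is linked across 3 clause boundaries (Ø → that → that).
It functions as the direct object of "insured", so the gap sits immediately after word 16 ("insured").
Base order: Chen had insisted the detective thought that every dean confirmed that the pilot had insured what twice.

16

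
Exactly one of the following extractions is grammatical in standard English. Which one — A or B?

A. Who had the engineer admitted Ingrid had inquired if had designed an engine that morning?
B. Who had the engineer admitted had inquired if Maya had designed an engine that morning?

B

In A, the wh-phrase is extracted from inside a wh-island (introduced by "if"), which blocks movement.
In B, the extraction path crosses only that-complement boundaries, which are transparent.
So B is grammatical.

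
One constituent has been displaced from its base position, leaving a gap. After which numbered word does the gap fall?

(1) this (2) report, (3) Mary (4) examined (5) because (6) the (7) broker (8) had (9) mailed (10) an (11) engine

4

The displaced element is "this report" (word 2).
It functions as the direct object of "examined", so the gap sits immediately after word 4 ("examined").
Base order: Mary examined this report because the broker had mailed an engine.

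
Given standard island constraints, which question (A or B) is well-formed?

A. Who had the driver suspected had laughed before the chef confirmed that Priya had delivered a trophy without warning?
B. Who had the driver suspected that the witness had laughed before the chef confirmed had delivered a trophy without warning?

A

In B, the wh-phrase is extracted from inside an adjunct island (introduced by "before"), which blocks movement.
In A, the extraction path crosses only that-complement boundaries, which are transparent.
So A is grammatical.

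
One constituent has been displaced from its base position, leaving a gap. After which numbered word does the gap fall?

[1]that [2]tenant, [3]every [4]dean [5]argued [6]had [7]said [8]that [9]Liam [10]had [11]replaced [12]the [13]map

5

The displaced element is "that tenant" (word 2).
It is linked across 1 clause boundary (Ø).
It functions as the subject of "said", so the gap sits immediately after word 5 ("argued").
Base order: Every dean argued that tenant had said that Liam had replaced the map.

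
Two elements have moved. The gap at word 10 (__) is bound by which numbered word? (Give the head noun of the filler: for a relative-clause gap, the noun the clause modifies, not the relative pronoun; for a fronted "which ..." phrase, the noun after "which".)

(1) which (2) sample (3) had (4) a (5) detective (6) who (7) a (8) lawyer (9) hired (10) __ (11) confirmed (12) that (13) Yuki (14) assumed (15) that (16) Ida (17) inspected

5

The marked gap is inside the relative clause, the direct object of "hired".
Its filler is the head noun "detective" (via "who"), at word 5.
(The other dependency links word 2 to a gap after word 17.)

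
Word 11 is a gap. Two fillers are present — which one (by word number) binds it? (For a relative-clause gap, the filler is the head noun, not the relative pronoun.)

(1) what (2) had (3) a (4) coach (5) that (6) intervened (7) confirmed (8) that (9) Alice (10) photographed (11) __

The marked gap is the direct object of "photographed".
Its filler is the fronted wh-phrase "what", at word 1.
(The other dependency links word 4 to a gap after word 5.)

1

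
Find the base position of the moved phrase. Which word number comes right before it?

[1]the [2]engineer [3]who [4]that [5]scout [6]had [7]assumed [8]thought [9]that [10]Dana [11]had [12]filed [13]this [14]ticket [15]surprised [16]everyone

7

The displaced element is "the engineer" (word 2).
It is linked across 1 clause boundary (Ø).
It functions as the subject of "thought", so the gap sits immediately after word 7 ("assumed").
Base order: That scout had assumed that the engineer thought that Dana had filed this ticket.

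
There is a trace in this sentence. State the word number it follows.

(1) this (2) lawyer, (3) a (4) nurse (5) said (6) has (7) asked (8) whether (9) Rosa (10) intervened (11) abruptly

The displaced element is "this lawyer" (word 2).
It is linked across 1 clause boundary (Ø).
It functions as the subject of "asked", so the gap sits immediately after word 5 ("said").
Base order: A nurse said that this lawyer has asked whether Rosa intervened abruptly.

5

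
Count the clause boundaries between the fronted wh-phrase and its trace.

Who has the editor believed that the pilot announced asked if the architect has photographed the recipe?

"who" is extracted from the subject of "asked".
Boundaries crossed, outermost first: [that], [Ø] — 2 in total.

2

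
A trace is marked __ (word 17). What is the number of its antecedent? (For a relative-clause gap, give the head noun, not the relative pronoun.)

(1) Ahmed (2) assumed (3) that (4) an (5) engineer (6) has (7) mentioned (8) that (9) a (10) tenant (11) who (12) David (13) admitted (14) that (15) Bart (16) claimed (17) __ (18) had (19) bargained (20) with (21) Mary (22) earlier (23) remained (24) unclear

10

The gap at 17 is the subject of "bargained", inside a relative clause.
The relative pronoun is "who" (word 11); it is bound by the head noun immediately before it.
Its filler is the head noun "tenant", at word 10.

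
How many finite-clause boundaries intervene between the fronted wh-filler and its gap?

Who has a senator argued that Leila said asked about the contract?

2

"who" is extracted from the subject of "asked".
Boundaries crossed, outermost first: [that], [Ø] — 2 in total.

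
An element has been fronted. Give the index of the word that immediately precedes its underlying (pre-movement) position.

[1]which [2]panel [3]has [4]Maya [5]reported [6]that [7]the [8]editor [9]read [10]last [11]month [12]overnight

The displaced element is "which panel" (word 2).
It is linked across 1 clause boundary (that).
It functions as the direct object of "read", so the gap sits immediately after word 9 ("read").
Base order: Maya has reported that the editor read which panel last month overnight.

9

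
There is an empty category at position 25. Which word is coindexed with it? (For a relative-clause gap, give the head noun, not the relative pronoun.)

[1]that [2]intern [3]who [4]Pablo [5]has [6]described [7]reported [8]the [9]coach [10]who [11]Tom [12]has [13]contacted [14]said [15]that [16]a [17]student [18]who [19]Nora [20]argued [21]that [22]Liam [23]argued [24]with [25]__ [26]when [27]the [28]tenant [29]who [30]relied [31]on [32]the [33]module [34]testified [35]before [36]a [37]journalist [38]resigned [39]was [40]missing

17

The gap at 25 is the prepositional object of "argued", inside a relative clause.
The relative pronoun is "who" (word 18); it is bound by the head noun immediately before it.
Its filler is the head noun "student", at word 17.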